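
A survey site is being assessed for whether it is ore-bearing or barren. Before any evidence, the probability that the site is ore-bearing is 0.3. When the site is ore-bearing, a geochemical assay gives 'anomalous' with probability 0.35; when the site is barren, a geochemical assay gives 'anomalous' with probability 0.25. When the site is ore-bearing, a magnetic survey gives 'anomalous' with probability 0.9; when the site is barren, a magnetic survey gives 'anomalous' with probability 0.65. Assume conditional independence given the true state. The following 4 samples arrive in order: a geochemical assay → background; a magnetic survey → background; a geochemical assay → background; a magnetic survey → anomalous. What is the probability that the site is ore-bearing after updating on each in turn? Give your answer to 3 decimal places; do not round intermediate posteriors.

0.113

After a geochemical assay='background': P(ore) = 0.65·0.3000 / (0.65·0.3000 + 0.75·0.7000) ≈ 0.2708
After a magnetic survey='background': P(ore) = 0.1·0.2708 / (0.1·0.2708 + 0.35·0.7292) ≈ 0.0959
After a geochemical assay='background': P(ore) = 0.65·0.0959 / (0.65·0.0959 + 0.75·0.9041) ≈ 0.0842
After a magnetic survey='anomalous': P(ore) = 0.9·0.0842 / (0.9·0.0842 + 0.65·0.9158) ≈ 0.1130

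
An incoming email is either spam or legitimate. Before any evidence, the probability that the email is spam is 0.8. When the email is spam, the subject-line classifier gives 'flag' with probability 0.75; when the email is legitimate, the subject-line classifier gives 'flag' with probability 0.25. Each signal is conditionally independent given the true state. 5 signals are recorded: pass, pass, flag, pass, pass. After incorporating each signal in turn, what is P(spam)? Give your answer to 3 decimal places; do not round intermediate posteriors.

0.129

After 'pass': P(spam) = 0.25·0.8000 / (0.25·0.8000 + 0.75·0.2000) ≈ 0.5714
After 'pass': P(spam) = 0.25·0.5714 / (0.25·0.5714 + 0.75·0.4286) ≈ 0.3077
After 'flag': P(spam) = 0.75·0.3077 / (0.75·0.3077 + 0.25·0.6923) ≈ 0.5714
After 'pass': P(spam) = 0.25·0.5714 / (0.25·0.5714 + 0.75·0.4286) ≈ 0.3077
After 'pass': P(spam) = 0.25·0.3077 / (0.25·0.3077 + 0.75·0.6923) ≈ 0.1290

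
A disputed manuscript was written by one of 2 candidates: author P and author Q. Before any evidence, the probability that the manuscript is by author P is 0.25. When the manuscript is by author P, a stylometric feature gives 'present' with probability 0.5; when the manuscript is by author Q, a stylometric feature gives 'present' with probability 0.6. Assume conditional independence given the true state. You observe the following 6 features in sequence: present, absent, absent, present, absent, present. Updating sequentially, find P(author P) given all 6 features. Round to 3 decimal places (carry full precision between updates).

0.274

Each posterior becomes the prior for the next update.
After 'present': P(author P) = 0.5·0.2500 / (0.5·0.2500 + 0.6·0.7500) ≈ 0.2174
After 'absent': P(author P) = 0.5·0.2174 / (0.5·0.2174 + 0.4·0.7826) ≈ 0.2577
After 'absent': P(author P) = 0.5·0.2577 / (0.5·0.2577 + 0.4·0.7423) ≈ 0.3027
After 'present': P(author P) = 0.5·0.3027 / (0.5·0.3027 + 0.6·0.6973) ≈ 0.2656
After 'absent': P(author P) = 0.5·0.2656 / (0.5·0.2656 + 0.4·0.7344) ≈ 0.3113
After 'present': P(author P) = 0.5·0.3113 / (0.5·0.3113 + 0.6·0.6887) ≈ 0.2737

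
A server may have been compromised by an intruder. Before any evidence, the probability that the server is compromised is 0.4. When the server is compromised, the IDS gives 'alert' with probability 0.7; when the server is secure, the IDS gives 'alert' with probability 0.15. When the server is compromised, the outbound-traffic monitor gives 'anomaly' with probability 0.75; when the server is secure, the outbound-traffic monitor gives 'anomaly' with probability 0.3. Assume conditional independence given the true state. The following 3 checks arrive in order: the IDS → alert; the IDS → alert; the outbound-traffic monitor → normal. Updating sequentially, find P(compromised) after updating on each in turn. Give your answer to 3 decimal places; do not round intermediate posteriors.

After the IDS='alert': P(compromised) = 0.7·0.4000 / (0.7·0.4000 + 0.15·0.6000) ≈ 0.7568
After the IDS='alert': P(compromised) = 0.7·0.7568 / (0.7·0.7568 + 0.15·0.2432) ≈ 0.9356
After the outbound-traffic monitor='normal': P(compromised) = 0.25·0.9356 / (0.25·0.9356 + 0.7·0.0644) ≈ 0.8383

0.838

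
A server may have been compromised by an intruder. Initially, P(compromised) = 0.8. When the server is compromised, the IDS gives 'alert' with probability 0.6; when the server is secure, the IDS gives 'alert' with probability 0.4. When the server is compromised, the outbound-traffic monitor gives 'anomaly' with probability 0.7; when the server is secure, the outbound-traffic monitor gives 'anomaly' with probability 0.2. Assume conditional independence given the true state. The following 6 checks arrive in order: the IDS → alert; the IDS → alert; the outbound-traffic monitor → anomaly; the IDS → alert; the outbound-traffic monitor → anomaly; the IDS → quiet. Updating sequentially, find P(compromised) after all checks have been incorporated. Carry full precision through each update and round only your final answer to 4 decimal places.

After the IDS='alert': P(compromised) = 0.6·0.8000 / (0.6·0.8000 + 0.4·0.2000) ≈ 0.8571
After the IDS='alert': P(compromised) = 0.6·0.8571 / (0.6·0.8571 + 0.4·0.1429) ≈ 0.9000
After the outbound-traffic monitor='anomaly': P(compromised) = 0.7·0.9000 / (0.7·0.9000 + 0.2·0.1000) ≈ 0.9692
After the IDS='alert': P(compromised) = 0.6·0.9692 / (0.6·0.9692 + 0.4·0.0308) ≈ 0.9793
After the outbound-traffic monitor='anomaly': P(compromised) = 0.7·0.9793 / (0.7·0.9793 + 0.2·0.0207) ≈ 0.9940
After the IDS='quiet': P(compromised) = 0.4·0.9940 / (0.4·0.9940 + 0.6·0.0060) ≈ 0.9910

0.9910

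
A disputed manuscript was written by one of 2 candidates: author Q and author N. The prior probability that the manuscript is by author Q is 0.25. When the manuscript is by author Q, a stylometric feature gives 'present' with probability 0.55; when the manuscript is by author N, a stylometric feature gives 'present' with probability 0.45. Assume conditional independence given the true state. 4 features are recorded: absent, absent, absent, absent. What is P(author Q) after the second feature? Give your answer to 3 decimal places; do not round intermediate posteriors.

0.182

After 'absent': P(author Q) = 0.45·0.2500 / (0.45·0.2500 + 0.55·0.7500) ≈ 0.2143
After 'absent': P(author Q) = 0.45·0.2143 / (0.45·0.2143 + 0.55·0.7857) ≈ 0.1824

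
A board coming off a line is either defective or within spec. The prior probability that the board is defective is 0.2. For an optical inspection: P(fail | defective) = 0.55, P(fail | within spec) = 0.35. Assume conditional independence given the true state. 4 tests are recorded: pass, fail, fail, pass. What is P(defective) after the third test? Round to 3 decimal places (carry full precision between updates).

0.299

After 'pass': P(defective) = 0.45·0.2000 / (0.45·0.2000 + 0.65·0.8000) ≈ 0.1475
After 'fail': P(defective) = 0.55·0.1475 / (0.55·0.1475 + 0.35·0.8525) ≈ 0.2138
After 'fail': P(defective) = 0.55·0.2138 / (0.55·0.2138 + 0.35·0.7862) ≈ 0.2994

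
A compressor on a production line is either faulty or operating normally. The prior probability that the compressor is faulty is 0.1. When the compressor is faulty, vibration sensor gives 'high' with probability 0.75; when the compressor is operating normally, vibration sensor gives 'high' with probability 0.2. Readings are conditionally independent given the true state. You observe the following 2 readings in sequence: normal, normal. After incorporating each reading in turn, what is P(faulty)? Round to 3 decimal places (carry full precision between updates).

After 'normal': P(faulty) = 0.25·0.1000 / (0.25·0.1000 + 0.8·0.9000) ≈ 0.0336
After 'normal': P(faulty) = 0.25·0.0336 / (0.25·0.0336 + 0.8·0.9664) ≈ 0.0107

0.011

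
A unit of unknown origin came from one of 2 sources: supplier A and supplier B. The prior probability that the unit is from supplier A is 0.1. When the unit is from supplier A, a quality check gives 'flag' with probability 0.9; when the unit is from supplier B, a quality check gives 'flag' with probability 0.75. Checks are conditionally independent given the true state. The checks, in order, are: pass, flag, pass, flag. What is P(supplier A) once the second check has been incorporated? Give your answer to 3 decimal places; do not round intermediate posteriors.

After 'pass': P(supplier A) = 0.1·0.1000 / (0.1·0.1000 + 0.25·0.9000) ≈ 0.0426
After 'flag': P(supplier A) = 0.9·0.0426 / (0.9·0.0426 + 0.75·0.9574) ≈ 0.0506

0.051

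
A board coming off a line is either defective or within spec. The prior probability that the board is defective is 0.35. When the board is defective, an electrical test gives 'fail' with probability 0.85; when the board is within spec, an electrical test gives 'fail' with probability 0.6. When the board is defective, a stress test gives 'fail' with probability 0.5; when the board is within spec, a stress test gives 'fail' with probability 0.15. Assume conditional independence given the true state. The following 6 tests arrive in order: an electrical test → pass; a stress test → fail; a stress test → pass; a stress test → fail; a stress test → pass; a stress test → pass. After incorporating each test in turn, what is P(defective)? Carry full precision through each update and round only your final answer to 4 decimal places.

0.3135

After an electrical test='pass': P(defective) = 0.15·0.3500 / (0.15·0.3500 + 0.4·0.6500) ≈ 0.1680
After a stress test='fail': P(defective) = 0.5·0.1680 / (0.5·0.1680 + 0.15·0.8320) ≈ 0.4023
After a stress test='pass': P(defective) = 0.5·0.4023 / (0.5·0.4023 + 0.85·0.5977) ≈ 0.2836
After a stress test='fail': P(defective) = 0.5·0.2836 / (0.5·0.2836 + 0.15·0.7164) ≈ 0.5689
After a stress test='pass': P(defective) = 0.5·0.5689 / (0.5·0.5689 + 0.85·0.4311) ≈ 0.4370
After a stress test='pass': P(defective) = 0.5·0.4370 / (0.5·0.4370 + 0.85·0.5630) ≈ 0.3135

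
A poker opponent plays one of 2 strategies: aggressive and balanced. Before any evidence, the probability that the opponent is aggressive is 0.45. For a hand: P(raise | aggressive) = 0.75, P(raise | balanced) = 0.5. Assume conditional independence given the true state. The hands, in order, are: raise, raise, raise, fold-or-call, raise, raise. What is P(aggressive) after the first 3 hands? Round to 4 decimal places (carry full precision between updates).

After 'raise': P(aggressive) = 0.75·0.4500 / (0.75·0.4500 + 0.5·0.5500) ≈ 0.5510
After 'raise': P(aggressive) = 0.75·0.5510 / (0.75·0.5510 + 0.5·0.4490) ≈ 0.6480
After 'raise': P(aggressive) = 0.75·0.6480 / (0.75·0.6480 + 0.5·0.3520) ≈ 0.7341

0.7341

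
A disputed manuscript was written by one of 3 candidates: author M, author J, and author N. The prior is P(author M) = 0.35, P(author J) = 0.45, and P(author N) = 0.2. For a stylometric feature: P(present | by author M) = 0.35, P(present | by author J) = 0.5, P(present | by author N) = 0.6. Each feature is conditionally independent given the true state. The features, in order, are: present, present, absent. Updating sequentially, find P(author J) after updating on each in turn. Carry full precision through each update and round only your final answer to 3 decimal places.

0.498

After 'present': normaliser = 0.35·0.3500 + 0.5·0.4500 + 0.6·0.2000; P(author M) ≈ 0.2620, P(author J) ≈ 0.4813, P(author N) ≈ 0.2567
After 'present': normaliser = 0.35·0.2620 + 0.5·0.4813 + 0.6·0.2567; P(author M) ≈ 0.1886, P(author J) ≈ 0.4948, P(author N) ≈ 0.3167
After 'absent': normaliser = 0.65·0.1886 + 0.5·0.4948 + 0.4·0.3167; P(author M) ≈ 0.2468, P(author J) ≈ 0.4981, P(author N) ≈ 0.2551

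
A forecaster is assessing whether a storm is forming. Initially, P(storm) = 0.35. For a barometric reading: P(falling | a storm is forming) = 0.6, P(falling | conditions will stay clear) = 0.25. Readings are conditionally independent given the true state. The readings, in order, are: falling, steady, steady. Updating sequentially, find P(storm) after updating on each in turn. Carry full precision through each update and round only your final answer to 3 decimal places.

After 'falling': P(storm) = 0.6·0.3500 / (0.6·0.3500 + 0.25·0.6500) ≈ 0.5638
After 'steady': P(storm) = 0.4·0.5638 / (0.4·0.5638 + 0.75·0.4362) ≈ 0.4080
After 'steady': P(storm) = 0.4·0.4080 / (0.4·0.4080 + 0.75·0.5920) ≈ 0.2688

0.269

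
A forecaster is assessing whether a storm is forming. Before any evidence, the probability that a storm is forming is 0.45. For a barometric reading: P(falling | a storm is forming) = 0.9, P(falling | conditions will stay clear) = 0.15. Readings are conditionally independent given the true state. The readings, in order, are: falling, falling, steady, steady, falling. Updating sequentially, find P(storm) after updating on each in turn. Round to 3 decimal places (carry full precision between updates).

0.710

Apply Bayes' rule sequentially, carrying P(storm) forward.
After 'falling': P(storm) = 0.9·0.4500 / (0.9·0.4500 + 0.15·0.5500) ≈ 0.8308
After 'falling': P(storm) = 0.9·0.8308 / (0.9·0.8308 + 0.15·0.1692) ≈ 0.9672
After 'steady': P(storm) = 0.1·0.9672 / (0.1·0.9672 + 0.85·0.0328) ≈ 0.7760
After 'steady': P(storm) = 0.1·0.7760 / (0.1·0.7760 + 0.85·0.2240) ≈ 0.2896
After 'falling': P(storm) = 0.9·0.2896 / (0.9·0.2896 + 0.15·0.7104) ≈ 0.7098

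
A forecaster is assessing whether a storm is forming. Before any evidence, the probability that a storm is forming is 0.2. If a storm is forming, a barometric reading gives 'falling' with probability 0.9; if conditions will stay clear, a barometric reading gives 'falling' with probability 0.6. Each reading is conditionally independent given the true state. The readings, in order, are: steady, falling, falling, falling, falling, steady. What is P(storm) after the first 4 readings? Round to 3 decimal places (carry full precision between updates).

0.174

After 'steady': P(storm) = 0.1·0.2000 / (0.1·0.2000 + 0.4·0.8000) ≈ 0.0588
After 'falling': P(storm) = 0.9·0.0588 / (0.9·0.0588 + 0.6·0.9412) ≈ 0.0857
After 'falling': P(storm) = 0.9·0.0857 / (0.9·0.0857 + 0.6·0.9143) ≈ 0.1233
After 'falling': P(storm) = 0.9·0.1233 / (0.9·0.1233 + 0.6·0.8767) ≈ 0.1742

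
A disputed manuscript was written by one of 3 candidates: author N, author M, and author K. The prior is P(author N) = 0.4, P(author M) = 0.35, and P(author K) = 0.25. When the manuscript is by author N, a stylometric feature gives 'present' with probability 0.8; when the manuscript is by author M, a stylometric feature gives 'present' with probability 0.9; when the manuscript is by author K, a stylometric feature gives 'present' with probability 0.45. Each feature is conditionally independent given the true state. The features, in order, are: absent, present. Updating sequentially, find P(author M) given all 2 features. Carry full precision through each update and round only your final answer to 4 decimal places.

0.2002

After 'absent': normaliser = 0.2·0.4000 + 0.1·0.3500 + 0.55·0.2500; P(author N) ≈ 0.3168, P(author M) ≈ 0.1386, P(author K) ≈ 0.5446
After 'present': normaliser = 0.8·0.3168 + 0.9·0.1386 + 0.45·0.5446; P(author N) ≈ 0.4067, P(author M) ≈ 0.2002, P(author K) ≈ 0.3932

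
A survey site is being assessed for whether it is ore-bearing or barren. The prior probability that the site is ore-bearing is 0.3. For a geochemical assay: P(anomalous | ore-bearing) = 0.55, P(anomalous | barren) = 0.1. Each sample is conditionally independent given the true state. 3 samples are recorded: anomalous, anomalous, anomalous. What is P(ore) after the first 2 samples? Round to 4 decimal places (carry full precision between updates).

0.9284

Each posterior becomes the prior for the next update.
After 'anomalous': P(ore) = 0.55·0.3000 / (0.55·0.3000 + 0.1·0.7000) ≈ 0.7021
After 'anomalous': P(ore) = 0.55·0.7021 / (0.55·0.7021 + 0.1·0.2979) ≈ 0.9284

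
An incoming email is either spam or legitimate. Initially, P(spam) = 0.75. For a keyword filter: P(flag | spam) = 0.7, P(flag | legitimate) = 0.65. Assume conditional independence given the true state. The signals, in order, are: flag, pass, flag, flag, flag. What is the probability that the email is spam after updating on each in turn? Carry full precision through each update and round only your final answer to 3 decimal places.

After 'flag': P(spam) = 0.7·0.7500 / (0.7·0.7500 + 0.65·0.2500) ≈ 0.7636
After 'pass': P(spam) = 0.3·0.7636 / (0.3·0.7636 + 0.35·0.2364) ≈ 0.7347
After 'flag': P(spam) = 0.7·0.7347 / (0.7·0.7347 + 0.65·0.2653) ≈ 0.7489
After 'flag': P(spam) = 0.7·0.7489 / (0.7·0.7489 + 0.65·0.2511) ≈ 0.7626
After 'flag': P(spam) = 0.7·0.7626 / (0.7·0.7626 + 0.65·0.2374) ≈ 0.7757

0.776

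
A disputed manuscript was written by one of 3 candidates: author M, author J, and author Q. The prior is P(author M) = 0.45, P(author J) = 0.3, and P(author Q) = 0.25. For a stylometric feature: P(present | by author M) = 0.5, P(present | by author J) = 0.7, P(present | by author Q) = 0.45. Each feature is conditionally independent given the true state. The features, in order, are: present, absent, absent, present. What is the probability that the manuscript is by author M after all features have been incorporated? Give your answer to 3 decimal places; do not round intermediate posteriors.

0.496

Apply Bayes' rule sequentially, carrying P(author M) forward.
After 'present': normaliser = 0.5·0.4500 + 0.7·0.3000 + 0.45·0.2500; P(author M) ≈ 0.4110, P(author J) ≈ 0.3836, P(author Q) ≈ 0.2055
After 'absent': normaliser = 0.5·0.4110 + 0.3·0.3836 + 0.55·0.2055; P(author M) ≈ 0.4739, P(author J) ≈ 0.2654, P(author Q) ≈ 0.2607
After 'absent': normaliser = 0.5·0.4739 + 0.3·0.2654 + 0.55·0.2607; P(author M) ≈ 0.5152, P(author J) ≈ 0.1731, P(author Q) ≈ 0.3117
After 'present': normaliser = 0.5·0.5152 + 0.7·0.1731 + 0.45·0.3117; P(author M) ≈ 0.4963, P(author J) ≈ 0.2335, P(author Q) ≈ 0.2702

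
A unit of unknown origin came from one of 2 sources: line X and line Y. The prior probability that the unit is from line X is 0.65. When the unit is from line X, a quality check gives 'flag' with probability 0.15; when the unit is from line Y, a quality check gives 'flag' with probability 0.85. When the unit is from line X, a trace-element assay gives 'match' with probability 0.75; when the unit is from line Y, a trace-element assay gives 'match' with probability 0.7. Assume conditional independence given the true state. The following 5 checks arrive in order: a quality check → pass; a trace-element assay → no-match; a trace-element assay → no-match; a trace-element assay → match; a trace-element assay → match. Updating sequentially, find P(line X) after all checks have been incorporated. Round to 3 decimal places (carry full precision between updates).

After a quality check='pass': P(line X) = 0.85·0.6500 / (0.85·0.6500 + 0.15·0.3500) ≈ 0.9132
After a trace-element assay='no-match': P(line X) = 0.25·0.9132 / (0.25·0.9132 + 0.3·0.0868) ≈ 0.8976
After a trace-element assay='no-match': P(line X) = 0.25·0.8976 / (0.25·0.8976 + 0.3·0.1024) ≈ 0.8796
After a trace-element assay='match': P(line X) = 0.75·0.8796 / (0.75·0.8796 + 0.7·0.1204) ≈ 0.8868
After a trace-element assay='match': P(line X) = 0.75·0.8868 / (0.75·0.8868 + 0.7·0.1132) ≈ 0.8935

0.893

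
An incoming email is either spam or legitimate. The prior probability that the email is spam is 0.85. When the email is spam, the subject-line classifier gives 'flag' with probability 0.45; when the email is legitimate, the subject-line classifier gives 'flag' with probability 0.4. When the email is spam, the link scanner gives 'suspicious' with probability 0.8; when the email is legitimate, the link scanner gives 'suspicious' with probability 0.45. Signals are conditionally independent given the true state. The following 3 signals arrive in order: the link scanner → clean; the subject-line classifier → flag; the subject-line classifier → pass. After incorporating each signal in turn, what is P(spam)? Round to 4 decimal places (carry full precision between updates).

After the link scanner='clean': P(spam) = 0.2·0.8500 / (0.2·0.8500 + 0.55·0.1500) ≈ 0.6733
After the subject-line classifier='flag': P(spam) = 0.45·0.6733 / (0.45·0.6733 + 0.4·0.3267) ≈ 0.6986
After the subject-line classifier='pass': P(spam) = 0.55·0.6986 / (0.55·0.6986 + 0.6·0.3014) ≈ 0.6800

0.6800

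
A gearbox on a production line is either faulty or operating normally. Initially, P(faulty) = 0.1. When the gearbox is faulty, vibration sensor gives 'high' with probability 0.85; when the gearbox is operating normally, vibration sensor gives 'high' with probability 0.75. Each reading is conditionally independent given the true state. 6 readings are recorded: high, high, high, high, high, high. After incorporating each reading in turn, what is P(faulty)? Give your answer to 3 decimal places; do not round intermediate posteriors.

0.191

After 'high': P(faulty) = 0.85·0.1000 / (0.85·0.1000 + 0.75·0.9000) ≈ 0.1118
After 'high': P(faulty) = 0.85·0.1118 / (0.85·0.1118 + 0.75·0.8882) ≈ 0.1249
After 'high': P(faulty) = 0.85·0.1249 / (0.85·0.1249 + 0.75·0.8751) ≈ 0.1392
After 'high': P(faulty) = 0.85·0.1392 / (0.85·0.1392 + 0.75·0.8608) ≈ 0.1549
After 'high': P(faulty) = 0.85·0.1549 / (0.85·0.1549 + 0.75·0.8451) ≈ 0.1720
After 'high': P(faulty) = 0.85·0.1720 / (0.85·0.1720 + 0.75·0.8280) ≈ 0.1906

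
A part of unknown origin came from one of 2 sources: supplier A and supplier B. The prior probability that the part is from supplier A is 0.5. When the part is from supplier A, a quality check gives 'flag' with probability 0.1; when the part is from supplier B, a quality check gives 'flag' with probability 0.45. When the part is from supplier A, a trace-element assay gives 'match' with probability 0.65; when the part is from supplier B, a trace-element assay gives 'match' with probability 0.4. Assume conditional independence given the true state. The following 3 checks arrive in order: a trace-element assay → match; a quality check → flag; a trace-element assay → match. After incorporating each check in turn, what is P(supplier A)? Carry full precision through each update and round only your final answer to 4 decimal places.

0.3698

After a trace-element assay='match': P(supplier A) = 0.65·0.5000 / (0.65·0.5000 + 0.4·0.5000) ≈ 0.6190
After a quality check='flag': P(supplier A) = 0.1·0.6190 / (0.1·0.6190 + 0.45·0.3810) ≈ 0.2653
After a trace-element assay='match': P(supplier A) = 0.65·0.2653 / (0.65·0.2653 + 0.4·0.7347) ≈ 0.3698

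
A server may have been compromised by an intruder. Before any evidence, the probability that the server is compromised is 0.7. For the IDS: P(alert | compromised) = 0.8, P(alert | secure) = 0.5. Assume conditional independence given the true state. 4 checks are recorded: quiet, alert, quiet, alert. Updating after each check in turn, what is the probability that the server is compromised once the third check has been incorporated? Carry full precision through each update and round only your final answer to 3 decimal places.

After 'quiet': P(compromised) = 0.2·0.7000 / (0.2·0.7000 + 0.5·0.3000) ≈ 0.4828
After 'alert': P(compromised) = 0.8·0.4828 / (0.8·0.4828 + 0.5·0.5172) ≈ 0.5989
After 'quiet': P(compromised) = 0.2·0.5989 / (0.2·0.5989 + 0.5·0.4011) ≈ 0.3740

0.374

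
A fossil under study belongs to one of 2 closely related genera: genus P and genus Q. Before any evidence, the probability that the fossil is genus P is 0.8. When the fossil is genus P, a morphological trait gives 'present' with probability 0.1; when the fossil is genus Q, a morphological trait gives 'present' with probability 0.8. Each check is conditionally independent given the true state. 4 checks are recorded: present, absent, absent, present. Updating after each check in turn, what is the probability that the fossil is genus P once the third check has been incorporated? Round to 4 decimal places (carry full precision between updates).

After 'present': P(genus P) = 0.1·0.8000 / (0.1·0.8000 + 0.8·0.2000) ≈ 0.3333
After 'absent': P(genus P) = 0.9·0.3333 / (0.9·0.3333 + 0.2·0.6667) ≈ 0.6923
After 'absent': P(genus P) = 0.9·0.6923 / (0.9·0.6923 + 0.2·0.3077) ≈ 0.9101

0.9101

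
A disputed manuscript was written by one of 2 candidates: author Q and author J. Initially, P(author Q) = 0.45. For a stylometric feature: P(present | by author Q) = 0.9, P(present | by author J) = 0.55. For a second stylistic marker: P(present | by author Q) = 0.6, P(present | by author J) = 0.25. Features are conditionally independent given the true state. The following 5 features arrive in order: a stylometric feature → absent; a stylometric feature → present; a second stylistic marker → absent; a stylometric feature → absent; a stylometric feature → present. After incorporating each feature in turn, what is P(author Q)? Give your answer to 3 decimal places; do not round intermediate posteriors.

0.055

After a stylometric feature='absent': P(author Q) = 0.1·0.4500 / (0.1·0.4500 + 0.45·0.5500) ≈ 0.1538
After a stylometric feature='present': P(author Q) = 0.9·0.1538 / (0.9·0.1538 + 0.55·0.8462) ≈ 0.2293
After a second stylistic marker='absent': P(author Q) = 0.4·0.2293 / (0.4·0.2293 + 0.75·0.7707) ≈ 0.1369
After a stylometric feature='absent': P(author Q) = 0.1·0.1369 / (0.1·0.1369 + 0.45·0.8631) ≈ 0.0341
After a stylometric feature='present': P(author Q) = 0.9·0.0341 / (0.9·0.0341 + 0.55·0.9659) ≈ 0.0546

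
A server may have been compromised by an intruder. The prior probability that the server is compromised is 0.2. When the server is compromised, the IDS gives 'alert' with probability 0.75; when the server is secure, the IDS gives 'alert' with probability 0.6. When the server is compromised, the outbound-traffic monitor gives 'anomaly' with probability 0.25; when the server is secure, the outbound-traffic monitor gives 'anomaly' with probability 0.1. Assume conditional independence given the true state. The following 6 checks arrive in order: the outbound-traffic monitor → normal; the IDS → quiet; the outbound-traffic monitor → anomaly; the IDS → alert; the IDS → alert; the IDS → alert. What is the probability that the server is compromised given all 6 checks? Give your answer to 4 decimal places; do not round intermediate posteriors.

0.3887

After the outbound-traffic monitor='normal': P(compromised) = 0.75·0.2000 / (0.75·0.2000 + 0.9·0.8000) ≈ 0.1724
After the IDS='quiet': P(compromised) = 0.25·0.1724 / (0.25·0.1724 + 0.4·0.8276) ≈ 0.1152
After the outbound-traffic monitor='anomaly': P(compromised) = 0.25·0.1152 / (0.25·0.1152 + 0.1·0.8848) ≈ 0.2456
After the IDS='alert': P(compromised) = 0.75·0.2456 / (0.75·0.2456 + 0.6·0.7544) ≈ 0.2892
After the IDS='alert': P(compromised) = 0.75·0.2892 / (0.75·0.2892 + 0.6·0.7108) ≈ 0.3371
After the IDS='alert': P(compromised) = 0.75·0.3371 / (0.75·0.3371 + 0.6·0.6629) ≈ 0.3887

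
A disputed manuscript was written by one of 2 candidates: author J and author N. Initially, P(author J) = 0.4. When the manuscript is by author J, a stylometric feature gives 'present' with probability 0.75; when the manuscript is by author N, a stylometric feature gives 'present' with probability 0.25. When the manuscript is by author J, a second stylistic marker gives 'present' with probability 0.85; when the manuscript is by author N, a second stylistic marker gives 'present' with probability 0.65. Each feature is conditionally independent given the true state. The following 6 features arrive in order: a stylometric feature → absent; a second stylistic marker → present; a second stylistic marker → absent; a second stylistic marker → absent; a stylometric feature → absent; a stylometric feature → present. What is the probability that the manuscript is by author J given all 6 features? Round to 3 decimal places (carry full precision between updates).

0.051

After a stylometric feature='absent': P(author J) = 0.25·0.4000 / (0.25·0.4000 + 0.75·0.6000) ≈ 0.1818
After a second stylistic marker='present': P(author J) = 0.85·0.1818 / (0.85·0.1818 + 0.65·0.8182) ≈ 0.2252
After a second stylistic marker='absent': P(author J) = 0.15·0.2252 / (0.15·0.2252 + 0.35·0.7748) ≈ 0.1107
After a second stylistic marker='absent': P(author J) = 0.15·0.1107 / (0.15·0.1107 + 0.35·0.8893) ≈ 0.0507
After a stylometric feature='absent': P(author J) = 0.25·0.0507 / (0.25·0.0507 + 0.75·0.9493) ≈ 0.0175
After a stylometric feature='present': P(author J) = 0.75·0.0175 / (0.75·0.0175 + 0.25·0.9825) ≈ 0.0507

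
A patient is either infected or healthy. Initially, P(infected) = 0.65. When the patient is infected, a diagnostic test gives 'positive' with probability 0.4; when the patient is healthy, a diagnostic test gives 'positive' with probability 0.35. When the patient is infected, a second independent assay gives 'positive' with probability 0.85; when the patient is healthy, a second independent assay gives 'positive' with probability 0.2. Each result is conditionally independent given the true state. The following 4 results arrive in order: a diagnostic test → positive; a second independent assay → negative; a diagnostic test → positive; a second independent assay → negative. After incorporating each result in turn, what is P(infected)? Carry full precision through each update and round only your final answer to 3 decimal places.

0.079

After a diagnostic test='positive': P(infected) = 0.4·0.6500 / (0.4·0.6500 + 0.35·0.3500) ≈ 0.6797
After a second independent assay='negative': P(infected) = 0.15·0.6797 / (0.15·0.6797 + 0.8·0.3203) ≈ 0.2847
After a diagnostic test='positive': P(infected) = 0.4·0.2847 / (0.4·0.2847 + 0.35·0.7153) ≈ 0.3126
After a second independent assay='negative': P(infected) = 0.15·0.3126 / (0.15·0.3126 + 0.8·0.6874) ≈ 0.0786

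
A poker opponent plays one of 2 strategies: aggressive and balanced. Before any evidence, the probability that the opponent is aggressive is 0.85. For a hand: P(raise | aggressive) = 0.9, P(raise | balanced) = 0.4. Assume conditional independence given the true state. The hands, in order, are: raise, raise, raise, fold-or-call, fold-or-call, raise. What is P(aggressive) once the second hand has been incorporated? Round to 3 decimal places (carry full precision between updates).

0.966

After 'raise': P(aggressive) = 0.9·0.8500 / (0.9·0.8500 + 0.4·0.1500) ≈ 0.9273
After 'raise': P(aggressive) = 0.9·0.9273 / (0.9·0.9273 + 0.4·0.0727) ≈ 0.9663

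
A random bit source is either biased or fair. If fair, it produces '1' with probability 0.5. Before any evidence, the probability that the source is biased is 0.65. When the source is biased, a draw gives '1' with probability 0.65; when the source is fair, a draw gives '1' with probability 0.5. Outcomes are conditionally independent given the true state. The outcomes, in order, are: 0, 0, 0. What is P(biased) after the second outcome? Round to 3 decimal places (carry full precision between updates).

0.476

After '0': P(biased) = 0.35·0.6500 / (0.35·0.6500 + 0.5·0.3500) ≈ 0.5652
After '0': P(biased) = 0.35·0.5652 / (0.35·0.5652 + 0.5·0.4348) ≈ 0.4764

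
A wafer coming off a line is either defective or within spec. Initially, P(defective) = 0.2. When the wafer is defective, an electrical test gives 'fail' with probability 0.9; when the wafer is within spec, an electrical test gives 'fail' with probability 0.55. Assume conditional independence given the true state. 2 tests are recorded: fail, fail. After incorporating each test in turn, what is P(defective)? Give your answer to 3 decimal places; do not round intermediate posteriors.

0.401

Each posterior becomes the prior for the next update.
After 'fail': P(defective) = 0.9·0.2000 / (0.9·0.2000 + 0.55·0.8000) ≈ 0.2903
After 'fail': P(defective) = 0.9·0.2903 / (0.9·0.2903 + 0.55·0.7097) ≈ 0.4010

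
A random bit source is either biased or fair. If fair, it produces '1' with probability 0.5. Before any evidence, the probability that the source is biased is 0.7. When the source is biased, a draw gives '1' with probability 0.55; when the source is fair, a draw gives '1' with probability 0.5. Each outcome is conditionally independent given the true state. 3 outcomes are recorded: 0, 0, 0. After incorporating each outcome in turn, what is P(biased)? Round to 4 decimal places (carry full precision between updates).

After '0': P(biased) = 0.45·0.7000 / (0.45·0.7000 + 0.5·0.3000) ≈ 0.6774
After '0': P(biased) = 0.45·0.6774 / (0.45·0.6774 + 0.5·0.3226) ≈ 0.6540
After '0': P(biased) = 0.45·0.6540 / (0.45·0.6540 + 0.5·0.3460) ≈ 0.6298

0.6298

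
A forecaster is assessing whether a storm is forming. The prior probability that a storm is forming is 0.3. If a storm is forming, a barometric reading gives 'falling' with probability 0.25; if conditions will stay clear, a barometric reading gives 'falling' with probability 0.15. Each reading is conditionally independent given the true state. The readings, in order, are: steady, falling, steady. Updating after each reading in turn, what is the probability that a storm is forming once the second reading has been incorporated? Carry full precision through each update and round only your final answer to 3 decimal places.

0.387

After 'steady': P(storm) = 0.75·0.3000 / (0.75·0.3000 + 0.85·0.7000) ≈ 0.2744
After 'falling': P(storm) = 0.25·0.2744 / (0.25·0.2744 + 0.15·0.7256) ≈ 0.3866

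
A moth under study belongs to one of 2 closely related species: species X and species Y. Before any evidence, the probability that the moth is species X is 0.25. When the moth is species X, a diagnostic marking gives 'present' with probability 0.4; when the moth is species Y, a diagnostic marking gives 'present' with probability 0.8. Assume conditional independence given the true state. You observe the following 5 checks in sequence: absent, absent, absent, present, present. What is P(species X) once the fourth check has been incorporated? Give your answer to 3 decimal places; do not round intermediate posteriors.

Each posterior becomes the prior for the next update.
After 'absent': P(species X) = 0.6·0.2500 / (0.6·0.2500 + 0.2·0.7500) ≈ 0.5000
After 'absent': P(species X) = 0.6·0.5000 / (0.6·0.5000 + 0.2·0.5000) ≈ 0.7500
After 'absent': P(species X) = 0.6·0.7500 / (0.6·0.7500 + 0.2·0.2500) ≈ 0.9000
After 'present': P(species X) = 0.4·0.9000 / (0.4·0.9000 + 0.8·0.1000) ≈ 0.8182

0.818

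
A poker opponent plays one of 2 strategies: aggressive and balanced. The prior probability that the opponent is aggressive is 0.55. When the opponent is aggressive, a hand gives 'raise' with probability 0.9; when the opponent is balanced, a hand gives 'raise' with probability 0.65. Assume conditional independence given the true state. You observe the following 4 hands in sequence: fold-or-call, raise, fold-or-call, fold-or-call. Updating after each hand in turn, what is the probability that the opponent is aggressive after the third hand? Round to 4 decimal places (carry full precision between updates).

After 'fold-or-call': P(aggressive) = 0.1·0.5500 / (0.1·0.5500 + 0.35·0.4500) ≈ 0.2588
After 'raise': P(aggressive) = 0.9·0.2588 / (0.9·0.2588 + 0.65·0.7412) ≈ 0.3259
After 'fold-or-call': P(aggressive) = 0.1·0.3259 / (0.1·0.3259 + 0.35·0.6741) ≈ 0.1214

0.1214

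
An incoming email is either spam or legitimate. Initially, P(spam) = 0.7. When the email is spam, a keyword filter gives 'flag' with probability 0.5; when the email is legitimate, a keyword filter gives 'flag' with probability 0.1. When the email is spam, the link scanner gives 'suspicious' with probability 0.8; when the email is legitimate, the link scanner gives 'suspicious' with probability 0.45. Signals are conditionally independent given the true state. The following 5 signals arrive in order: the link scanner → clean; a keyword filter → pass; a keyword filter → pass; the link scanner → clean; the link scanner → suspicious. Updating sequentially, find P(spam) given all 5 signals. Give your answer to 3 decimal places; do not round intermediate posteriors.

0.145

Apply Bayes' rule sequentially, carrying P(spam) forward.
After the link scanner='clean': P(spam) = 0.2·0.7000 / (0.2·0.7000 + 0.55·0.3000) ≈ 0.4590
After a keyword filter='pass': P(spam) = 0.5·0.4590 / (0.5·0.4590 + 0.9·0.5410) ≈ 0.3204
After a keyword filter='pass': P(spam) = 0.5·0.3204 / (0.5·0.3204 + 0.9·0.6796) ≈ 0.2075
After the link scanner='clean': P(spam) = 0.2·0.2075 / (0.2·0.2075 + 0.55·0.7925) ≈ 0.0869
After the link scanner='suspicious': P(spam) = 0.8·0.0869 / (0.8·0.0869 + 0.45·0.9131) ≈ 0.1448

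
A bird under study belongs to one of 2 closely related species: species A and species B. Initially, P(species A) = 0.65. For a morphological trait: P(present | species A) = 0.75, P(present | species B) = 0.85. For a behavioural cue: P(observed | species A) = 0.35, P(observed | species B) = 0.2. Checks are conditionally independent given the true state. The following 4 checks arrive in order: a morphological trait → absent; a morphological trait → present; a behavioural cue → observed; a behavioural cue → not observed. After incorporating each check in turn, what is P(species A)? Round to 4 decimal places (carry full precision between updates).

0.7952

After a morphological trait='absent': P(species A) = 0.25·0.6500 / (0.25·0.6500 + 0.15·0.3500) ≈ 0.7558
After a morphological trait='present': P(species A) = 0.75·0.7558 / (0.75·0.7558 + 0.85·0.2442) ≈ 0.7320
After a behavioural cue='observed': P(species A) = 0.35·0.7320 / (0.35·0.7320 + 0.2·0.2680) ≈ 0.8270
After a behavioural cue='not observed': P(species A) = 0.65·0.8270 / (0.65·0.8270 + 0.8·0.1730) ≈ 0.7952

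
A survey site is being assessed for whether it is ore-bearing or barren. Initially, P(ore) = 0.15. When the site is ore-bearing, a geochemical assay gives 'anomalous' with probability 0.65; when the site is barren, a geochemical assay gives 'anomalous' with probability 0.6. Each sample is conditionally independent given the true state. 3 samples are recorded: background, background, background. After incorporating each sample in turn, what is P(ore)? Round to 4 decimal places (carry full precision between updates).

After 'background': P(ore) = 0.35·0.1500 / (0.35·0.1500 + 0.4·0.8500) ≈ 0.1338
After 'background': P(ore) = 0.35·0.1338 / (0.35·0.1338 + 0.4·0.8662) ≈ 0.1190
After 'background': P(ore) = 0.35·0.1190 / (0.35·0.1190 + 0.4·0.8810) ≈ 0.1057

0.1057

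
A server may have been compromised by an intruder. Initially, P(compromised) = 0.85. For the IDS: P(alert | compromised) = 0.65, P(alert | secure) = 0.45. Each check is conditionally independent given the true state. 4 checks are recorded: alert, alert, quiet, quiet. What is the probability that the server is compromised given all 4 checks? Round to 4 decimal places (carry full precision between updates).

0.8272

After 'alert': P(compromised) = 0.65·0.8500 / (0.65·0.8500 + 0.45·0.1500) ≈ 0.8911
After 'alert': P(compromised) = 0.65·0.8911 / (0.65·0.8911 + 0.45·0.1089) ≈ 0.9220
After 'quiet': P(compromised) = 0.35·0.9220 / (0.35·0.9220 + 0.55·0.0780) ≈ 0.8827
After 'quiet': P(compromised) = 0.35·0.8827 / (0.35·0.8827 + 0.55·0.1173) ≈ 0.8272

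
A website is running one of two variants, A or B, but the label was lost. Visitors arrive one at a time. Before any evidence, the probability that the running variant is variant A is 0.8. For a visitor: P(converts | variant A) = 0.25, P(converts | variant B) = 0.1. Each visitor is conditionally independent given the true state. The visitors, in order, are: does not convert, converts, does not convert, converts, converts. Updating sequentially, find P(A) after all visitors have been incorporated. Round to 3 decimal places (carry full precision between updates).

After 'does not convert': P(A) = 0.75·0.8000 / (0.75·0.8000 + 0.9·0.2000) ≈ 0.7692
After 'converts': P(A) = 0.25·0.7692 / (0.25·0.7692 + 0.1·0.2308) ≈ 0.8929
After 'does not convert': P(A) = 0.75·0.8929 / (0.75·0.8929 + 0.9·0.1071) ≈ 0.8741
After 'converts': P(A) = 0.25·0.8741 / (0.25·0.8741 + 0.1·0.1259) ≈ 0.9455
After 'converts': P(A) = 0.25·0.9455 / (0.25·0.9455 + 0.1·0.0545) ≈ 0.9775

0.977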